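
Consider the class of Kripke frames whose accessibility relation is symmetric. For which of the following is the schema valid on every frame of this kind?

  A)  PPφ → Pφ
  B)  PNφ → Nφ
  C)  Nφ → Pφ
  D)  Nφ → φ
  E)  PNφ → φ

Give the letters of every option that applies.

E

(A) PPφ → Pφ (the dual of axiom 4) characterises the transitive frames. Such an R need not be transitive — not valid.
(B) PNφ → Nφ (the dual of axiom 5) characterises the euclidean frames. Such an R need not be euclidean — not valid.
(C) axiom D: valid iff R is serial. Such an R need not be serial — not valid.
(D) Nφ → φ (axiom T) characterises the reflexive frames. Such an R need not be reflexive — not valid.
(E) PNφ → φ is the dual of axiom B; it is valid on a frame exactly when R is symmetric. Every such R is symmetric, so valid.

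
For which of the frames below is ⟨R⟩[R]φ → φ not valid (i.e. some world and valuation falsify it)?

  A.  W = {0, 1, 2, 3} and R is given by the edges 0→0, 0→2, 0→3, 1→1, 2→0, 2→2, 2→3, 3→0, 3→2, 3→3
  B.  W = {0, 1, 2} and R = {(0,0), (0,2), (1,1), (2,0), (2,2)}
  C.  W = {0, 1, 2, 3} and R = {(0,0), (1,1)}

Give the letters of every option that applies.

The schema ⟨R⟩[R]φ → φ is the dual of axiom B; it is valid on a frame iff R is symmetric.
(A) R is symmetric (every R-edge is matched by its reverse), so the schema is valid here.
(B) R is symmetric (every R-edge is matched by its reverse), so the schema is valid here.
(C) R is symmetric (every R-edge is matched by its reverse), so the schema is valid here.

none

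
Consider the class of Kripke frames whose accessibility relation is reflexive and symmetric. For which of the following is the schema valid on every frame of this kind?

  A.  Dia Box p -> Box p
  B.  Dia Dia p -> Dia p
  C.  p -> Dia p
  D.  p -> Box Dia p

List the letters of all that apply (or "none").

Reflexive relations are serial.
(A) Dia Box p -> Box p is the dual of axiom 5, which corresponds to the euclidean property. Such an R need not be euclidean — not valid.
(B) Dia Dia p -> Dia p is the dual of axiom 4, which corresponds to transitivity. Such an R need not be transitive — not valid.
(C) p -> Dia p is the dual of axiom T, which corresponds to reflexivity. Every such R is reflexive — valid.
(D) p -> Box Dia p (axiom B) characterises the symmetric frames. Every such R is symmetric — valid.

C, D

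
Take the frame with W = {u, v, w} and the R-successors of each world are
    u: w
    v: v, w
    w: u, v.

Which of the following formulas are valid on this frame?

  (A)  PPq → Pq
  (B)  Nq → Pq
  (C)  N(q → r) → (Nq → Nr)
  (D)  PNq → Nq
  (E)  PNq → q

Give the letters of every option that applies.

R is symmetric: every R-edge is matched by its reverse.
R is not transitive: u R w and w R u but not u R u.
R is not euclidean: w R u and w R v but not u R v.
R is serial: every world has an R-successor.
(A) PPq → Pq is the dual of axiom 4; it is valid on a frame exactly when R is transitive. R is not transitive, so not valid.
(B) Nq → Pq is axiom D, which corresponds to seriality. R is serial — valid.
(C) N(q → r) → (Nq → Nr) is the K axiom; it holds on all frames — valid.
(D) the dual of axiom 5: valid iff R is euclidean. R is not euclidean — not valid.
(E) PNq → q (the dual of axiom B) characterises the symmetric frames. R is symmetric — valid.

B, C, E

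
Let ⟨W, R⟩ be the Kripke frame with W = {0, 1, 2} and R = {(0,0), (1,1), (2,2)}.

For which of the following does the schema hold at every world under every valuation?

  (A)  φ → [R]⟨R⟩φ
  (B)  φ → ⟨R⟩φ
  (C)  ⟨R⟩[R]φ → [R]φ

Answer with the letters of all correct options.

R is reflexive: each world relates to itself.
R is symmetric: every R-edge is matched by its reverse.
R is euclidean: any two R-successors of the same world are R-related.
(A) φ → [R]⟨R⟩φ is axiom B, which corresponds to symmetry. R is symmetric — valid.
(B) φ → ⟨R⟩φ (the dual of axiom T) characterises the reflexive frames. R is reflexive — valid.
(C) ⟨R⟩[R]φ → [R]φ is the dual of axiom 5; it is valid on a frame exactly when R is euclidean. R is euclidean, so valid.

A, B, C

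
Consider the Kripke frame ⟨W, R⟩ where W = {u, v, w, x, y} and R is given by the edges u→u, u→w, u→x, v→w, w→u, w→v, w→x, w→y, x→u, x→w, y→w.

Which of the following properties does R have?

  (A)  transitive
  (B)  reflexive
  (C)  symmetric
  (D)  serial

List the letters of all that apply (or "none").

(A) not transitive: u R w and w R v but not u R v.
(B) not reflexive: not v R v.
(C) symmetric: every R-edge is matched by its reverse.
(D) serial: every world has an R-successor.

C, D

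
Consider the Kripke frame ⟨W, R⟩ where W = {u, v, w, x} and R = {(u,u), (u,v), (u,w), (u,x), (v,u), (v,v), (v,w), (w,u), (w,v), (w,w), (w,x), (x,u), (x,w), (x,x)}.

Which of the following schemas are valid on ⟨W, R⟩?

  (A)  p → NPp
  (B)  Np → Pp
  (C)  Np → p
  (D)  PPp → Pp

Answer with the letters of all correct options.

A, B, C

R is reflexive: each world relates to itself.
R is symmetric: every R-edge is matched by its reverse.
R is not transitive: v R u and u R x but not v R x.
R is serial: every world has an R-successor.
(A) p → NPp is axiom B, which corresponds to symmetry. R is symmetric — valid.
(B) Np → Pp is axiom D; it is valid on a frame exactly when R is serial. R is serial, so valid.
(C) Np → p (axiom T) characterises the reflexive frames. R is reflexive — valid.
(D) PPp → Pp is the dual of axiom 4, which corresponds to transitivity. R is not transitive — not valid.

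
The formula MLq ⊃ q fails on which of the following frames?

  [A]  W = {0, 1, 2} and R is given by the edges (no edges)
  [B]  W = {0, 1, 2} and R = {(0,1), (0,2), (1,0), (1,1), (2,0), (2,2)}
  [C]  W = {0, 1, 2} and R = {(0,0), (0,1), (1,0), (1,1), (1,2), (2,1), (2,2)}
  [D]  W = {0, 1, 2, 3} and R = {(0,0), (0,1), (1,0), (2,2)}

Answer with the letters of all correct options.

The schema MLq ⊃ q is the dual of axiom B; it is valid on a frame iff R is symmetric.
(A) R is symmetric (every R-edge is matched by its reverse), so the schema is valid here.
(B) R is symmetric (every R-edge is matched by its reverse), so the schema is valid here.
(C) R is symmetric (every R-edge is matched by its reverse), so the schema is valid here.
(D) R is symmetric (every R-edge is matched by its reverse), so the schema is valid here.

none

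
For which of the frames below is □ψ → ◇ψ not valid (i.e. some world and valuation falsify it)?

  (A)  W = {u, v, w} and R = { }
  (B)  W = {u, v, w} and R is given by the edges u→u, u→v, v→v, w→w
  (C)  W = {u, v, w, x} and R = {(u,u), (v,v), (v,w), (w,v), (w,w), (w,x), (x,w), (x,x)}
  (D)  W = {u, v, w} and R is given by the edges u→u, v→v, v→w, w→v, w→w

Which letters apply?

A

The schema □ψ → ◇ψ is axiom D; it is valid on a frame iff R is serial.
(A) R is not serial (u has no R-successor), so the schema fails here.
(B) R is serial (every world has an R-successor), so the schema is valid here.
(C) R is serial (every world has an R-successor), so the schema is valid here.
(D) R is serial (every world has an R-successor), so the schema is valid here.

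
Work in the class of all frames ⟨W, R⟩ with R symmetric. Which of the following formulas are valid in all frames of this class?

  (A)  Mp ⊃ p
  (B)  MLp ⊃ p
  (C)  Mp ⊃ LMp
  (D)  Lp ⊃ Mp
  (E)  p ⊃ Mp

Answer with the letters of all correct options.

B

(A) Mp ⊃ p (the converse of T) corresponds to R being a subset of the identity. Such an R need not be a subset of the identity, so not valid.
(B) the dual of axiom B: valid iff R is symmetric. Every such R is symmetric — valid.
(C) Mp ⊃ LMp is axiom 5; it is valid on a frame exactly when R is euclidean. Such an R need not be euclidean, so not valid.
(D) Lp ⊃ Mp (axiom D) characterises the serial frames. Such an R need not be serial — not valid.
(E) p ⊃ Mp (the dual of axiom T) characterises the reflexive frames. Such an R need not be reflexive — not valid.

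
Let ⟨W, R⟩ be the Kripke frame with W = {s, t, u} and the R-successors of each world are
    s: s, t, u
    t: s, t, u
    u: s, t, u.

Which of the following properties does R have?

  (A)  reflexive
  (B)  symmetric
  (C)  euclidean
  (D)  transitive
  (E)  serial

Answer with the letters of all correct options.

A, B, C, D, E

(A) reflexive: each world relates to itself.
(B) symmetric: every R-edge is matched by its reverse.
(C) euclidean: any two R-successors of the same world are R-related.
(D) transitive: R is closed under composition.
(E) serial: every world has an R-successor.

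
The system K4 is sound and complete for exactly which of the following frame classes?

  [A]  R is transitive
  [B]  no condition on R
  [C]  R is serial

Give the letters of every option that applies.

(A) K4 is sound and complete for exactly this class.
(B) this class determines K, not K4.
(C) this class determines D, not K4.

A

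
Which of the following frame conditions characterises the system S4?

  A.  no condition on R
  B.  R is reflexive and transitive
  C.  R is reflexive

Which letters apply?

(A) this class determines K, not S4.
(B) S4 is sound and complete for exactly this class.
(C) this class determines T (= KT), not S4.

B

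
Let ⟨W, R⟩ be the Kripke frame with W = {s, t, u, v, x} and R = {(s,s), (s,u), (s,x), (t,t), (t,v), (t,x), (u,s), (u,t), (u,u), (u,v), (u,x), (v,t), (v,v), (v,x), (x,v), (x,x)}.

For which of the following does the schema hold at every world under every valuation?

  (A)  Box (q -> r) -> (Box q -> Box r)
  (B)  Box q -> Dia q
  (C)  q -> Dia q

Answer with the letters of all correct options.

A, B, C

R is reflexive: each world relates to itself.
R is serial: every world has an R-successor.
(A) Box (q -> r) -> (Box q -> Box r) is the K axiom; it holds on all frames — valid.
(B) Box q -> Dia q (axiom D) characterises the serial frames. R is serial — valid.
(C) q -> Dia q (the dual of axiom T) characterises the reflexive frames. R is reflexive — valid.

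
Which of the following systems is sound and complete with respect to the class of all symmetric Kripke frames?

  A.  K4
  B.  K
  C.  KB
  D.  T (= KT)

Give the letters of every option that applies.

C

(A) K4 is determined by the class of transitive frames.
(B) K is determined by the class of arbitrary frames.
(C) KB is determined by exactly this class.
(D) T (= KT) is determined by the class of reflexive frames.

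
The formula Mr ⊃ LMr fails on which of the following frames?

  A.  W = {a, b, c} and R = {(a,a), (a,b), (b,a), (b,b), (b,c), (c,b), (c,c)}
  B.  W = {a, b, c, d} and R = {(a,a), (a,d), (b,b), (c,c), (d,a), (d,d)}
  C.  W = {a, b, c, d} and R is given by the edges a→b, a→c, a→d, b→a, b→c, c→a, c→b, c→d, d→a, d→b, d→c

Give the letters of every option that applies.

A, C

The schema Mr ⊃ LMr is axiom 5; it is valid on a frame iff R is euclidean.
(A) R is not euclidean (b R a and b R c but not a R c), so the schema fails here.
(B) R is euclidean (any two R-successors of the same world are R-related), so the schema is valid here.
(C) R is not euclidean (a R b and a R d but not b R d), so the schema fails here.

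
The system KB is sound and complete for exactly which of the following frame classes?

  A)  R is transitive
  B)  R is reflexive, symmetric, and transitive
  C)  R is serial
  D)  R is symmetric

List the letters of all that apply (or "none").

(A) this class determines K4, not KB.
(B) this class determines S5, not KB.
(C) this class determines D, not KB.
(D) KB is sound and complete for exactly this class.

D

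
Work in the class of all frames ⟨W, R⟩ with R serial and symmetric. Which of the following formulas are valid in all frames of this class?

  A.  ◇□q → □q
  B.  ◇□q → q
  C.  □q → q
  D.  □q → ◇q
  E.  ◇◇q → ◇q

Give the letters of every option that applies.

(A) ◇□q → □q is the dual of axiom 5, which corresponds to the euclidean property. Such an R need not be euclidean — not valid.
(B) ◇□q → q (the dual of axiom B) characterises the symmetric frames. Every such R is symmetric — valid.
(C) □q → q is axiom T; it is valid on a frame exactly when R is reflexive. Such an R need not be reflexive, so not valid.
(D) □q → ◇q is axiom D, which corresponds to seriality. Every such R is serial — valid.
(E) ◇◇q → ◇q is the dual of axiom 4; it is valid on a frame exactly when R is transitive. Such an R need not be transitive, so not valid.

B, D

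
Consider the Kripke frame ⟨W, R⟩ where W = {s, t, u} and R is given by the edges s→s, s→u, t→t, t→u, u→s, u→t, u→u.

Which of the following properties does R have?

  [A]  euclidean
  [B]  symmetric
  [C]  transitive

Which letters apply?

(A) not euclidean: u R s and u R t but not s R t.
(B) symmetric: every R-edge is matched by its reverse.
(C) not transitive: s R u and u R t but not s R t.

B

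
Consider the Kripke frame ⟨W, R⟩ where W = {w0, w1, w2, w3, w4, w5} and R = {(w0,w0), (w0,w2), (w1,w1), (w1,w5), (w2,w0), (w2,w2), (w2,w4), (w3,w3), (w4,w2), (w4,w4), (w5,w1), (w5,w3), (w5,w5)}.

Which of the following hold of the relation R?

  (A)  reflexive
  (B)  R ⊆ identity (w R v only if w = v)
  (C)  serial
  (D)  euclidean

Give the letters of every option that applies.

(A) reflexive: each world relates to itself.
(B) not ⊆ identity: w0 R w2 with w0 ≠ w2.
(C) serial: every world has an R-successor.
(D) not euclidean: w2 R w0 and w2 R w4 but not w0 R w4.

A, C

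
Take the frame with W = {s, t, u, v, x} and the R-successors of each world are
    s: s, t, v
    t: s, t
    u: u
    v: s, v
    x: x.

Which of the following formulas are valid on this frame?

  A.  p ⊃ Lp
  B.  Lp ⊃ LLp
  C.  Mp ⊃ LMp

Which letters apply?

none

R is not transitive: t R s and s R v but not t R v.
R is not euclidean: s R t and s R v but not t R v.
R is not a subset of the identity: s R t with s ≠ t.
(A) p ⊃ Lp is equivalent to ◇p→p; it holds exactly when R ⊆ identity. Here R ⊄ identity — not valid.
(B) Lp ⊃ LLp (axiom 4) characterises the transitive frames. R is not transitive — not valid.
(C) Mp ⊃ LMp is axiom 5, which corresponds to the euclidean property. R is not euclidean — not valid.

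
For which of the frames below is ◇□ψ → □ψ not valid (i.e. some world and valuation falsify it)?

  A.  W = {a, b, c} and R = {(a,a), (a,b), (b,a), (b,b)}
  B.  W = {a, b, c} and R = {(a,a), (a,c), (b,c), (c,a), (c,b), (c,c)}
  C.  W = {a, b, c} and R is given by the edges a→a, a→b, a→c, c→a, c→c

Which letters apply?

The schema ◇□ψ → □ψ is the dual of axiom 5; it is valid on a frame iff R is euclidean.
(A) R is euclidean (any two R-successors of the same world are R-related), so the schema is valid here.
(B) R is not euclidean (c R a and c R b but not a R b), so the schema fails here.
(C) R is not euclidean (a R b and a R a but not b R a), so the schema fails here.

B, C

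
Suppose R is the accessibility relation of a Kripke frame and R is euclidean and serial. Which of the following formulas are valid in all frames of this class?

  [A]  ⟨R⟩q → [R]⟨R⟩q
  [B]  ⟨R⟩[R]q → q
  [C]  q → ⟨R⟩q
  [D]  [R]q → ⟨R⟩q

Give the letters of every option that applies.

A, D

(A) axiom 5: valid iff R is euclidean. Every such R is euclidean — valid.
(B) the dual of axiom B: valid iff R is symmetric. Such an R need not be symmetric — not valid.
(C) q → ⟨R⟩q (the dual of axiom T) characterises the reflexive frames. Such an R need not be reflexive — not valid.
(D) [R]q → ⟨R⟩q (axiom D) characterises the serial frames. Every such R is serial — valid.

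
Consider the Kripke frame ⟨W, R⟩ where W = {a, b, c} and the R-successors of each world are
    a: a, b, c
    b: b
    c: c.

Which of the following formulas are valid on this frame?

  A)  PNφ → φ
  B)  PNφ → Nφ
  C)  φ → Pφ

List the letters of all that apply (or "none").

C

R is reflexive: each world relates to itself.
R is not symmetric: a R b but not b R a.
R is not euclidean: a R b and a R a but not b R a.
(A) the dual of axiom B: valid iff R is symmetric. R is not symmetric — not valid.
(B) the dual of axiom 5: valid iff R is euclidean. R is not euclidean — not valid.
(C) φ → Pφ is the dual of axiom T; it is valid on a frame exactly when R is reflexive. R is reflexive, so valid.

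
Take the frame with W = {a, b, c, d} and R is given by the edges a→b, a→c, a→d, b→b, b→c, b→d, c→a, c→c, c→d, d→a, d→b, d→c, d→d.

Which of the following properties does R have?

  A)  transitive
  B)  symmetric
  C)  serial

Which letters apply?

(A) not transitive: a R c and c R a but not a R a.
(B) not symmetric: a R b but not b R a.
(C) serial: every world has an R-successor.

C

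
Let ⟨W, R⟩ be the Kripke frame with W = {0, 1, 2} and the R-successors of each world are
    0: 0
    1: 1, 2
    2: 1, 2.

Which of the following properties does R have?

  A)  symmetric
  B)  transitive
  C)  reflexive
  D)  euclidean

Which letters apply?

(A) symmetric: every R-edge is matched by its reverse.
(B) transitive: R is closed under composition.
(C) reflexive: each world relates to itself.
(D) euclidean: any two R-successors of the same world are R-related.

A, B, C, D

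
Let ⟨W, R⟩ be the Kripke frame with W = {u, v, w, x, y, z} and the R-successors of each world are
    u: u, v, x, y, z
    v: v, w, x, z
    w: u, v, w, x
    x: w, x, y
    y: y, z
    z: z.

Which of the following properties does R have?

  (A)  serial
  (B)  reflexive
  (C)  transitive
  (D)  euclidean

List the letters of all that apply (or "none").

(A) serial: every world has an R-successor.
(B) reflexive: each world relates to itself.
(C) not transitive: u R v and v R w but not u R w.
(D) not euclidean: u R v and u R u but not v R u.

A, B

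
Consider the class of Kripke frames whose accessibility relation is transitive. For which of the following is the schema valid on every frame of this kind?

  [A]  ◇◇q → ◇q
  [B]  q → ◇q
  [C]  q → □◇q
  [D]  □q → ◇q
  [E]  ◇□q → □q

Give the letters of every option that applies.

(A) ◇◇q → ◇q is the dual of axiom 4; it is valid on a frame exactly when R is transitive. Every such R is transitive, so valid.
(B) q → ◇q (the dual of axiom T) characterises the reflexive frames. Such an R need not be reflexive — not valid.
(C) q → □◇q is axiom B, which corresponds to symmetry. Such an R need not be symmetric — not valid.
(D) □q → ◇q is axiom D, which corresponds to seriality. Such an R need not be serial — not valid.
(E) the dual of axiom 5: valid iff R is euclidean. Such an R need not be euclidean — not valid.

A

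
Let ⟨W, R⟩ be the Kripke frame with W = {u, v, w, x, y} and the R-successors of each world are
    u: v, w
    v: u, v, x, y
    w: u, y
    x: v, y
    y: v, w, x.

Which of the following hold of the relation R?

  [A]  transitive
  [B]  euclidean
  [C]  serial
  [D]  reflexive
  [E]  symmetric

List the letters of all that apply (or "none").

(A) not transitive: u R v and v R u but not u R u.
(B) not euclidean: u R v and u R w but not v R w.
(C) serial: every world has an R-successor.
(D) not reflexive: not u R u.
(E) symmetric: every R-edge is matched by its reverse.

C, E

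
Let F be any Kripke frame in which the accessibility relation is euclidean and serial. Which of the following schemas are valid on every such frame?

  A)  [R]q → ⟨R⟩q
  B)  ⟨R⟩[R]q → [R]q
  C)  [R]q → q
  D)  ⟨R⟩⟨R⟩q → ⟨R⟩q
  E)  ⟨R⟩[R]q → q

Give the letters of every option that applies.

A, B

(A) [R]q → ⟨R⟩q (axiom D) characterises the serial frames. Every such R is serial — valid.
(B) ⟨R⟩[R]q → [R]q is the dual of axiom 5; it is valid on a frame exactly when R is euclidean. Every such R is euclidean, so valid.
(C) [R]q → q is axiom T; it is valid on a frame exactly when R is reflexive. Such an R need not be reflexive, so not valid.
(D) ⟨R⟩⟨R⟩q → ⟨R⟩q (the dual of axiom 4) characterises the transitive frames. Such an R need not be transitive — not valid.
(E) ⟨R⟩[R]q → q is the dual of axiom B, which corresponds to symmetry. Such an R need not be symmetric — not valid.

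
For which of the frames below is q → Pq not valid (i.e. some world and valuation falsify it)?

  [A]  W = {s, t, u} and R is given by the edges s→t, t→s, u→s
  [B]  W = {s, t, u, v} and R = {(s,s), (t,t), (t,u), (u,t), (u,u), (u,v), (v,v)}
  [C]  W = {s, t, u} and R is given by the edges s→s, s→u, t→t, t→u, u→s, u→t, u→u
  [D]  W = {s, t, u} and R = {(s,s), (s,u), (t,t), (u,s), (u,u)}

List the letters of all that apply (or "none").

A

The schema q → Pq is the dual of axiom T; it is valid on a frame iff R is reflexive.
(A) R is not reflexive (not s R s), so the schema fails here.
(B) R is reflexive (each world relates to itself), so the schema is valid here.
(C) R is reflexive (each world relates to itself), so the schema is valid here.
(D) R is reflexive (each world relates to itself), so the schema is valid here.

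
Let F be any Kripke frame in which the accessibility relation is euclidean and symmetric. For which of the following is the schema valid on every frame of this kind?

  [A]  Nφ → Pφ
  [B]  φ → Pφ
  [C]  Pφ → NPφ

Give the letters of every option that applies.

A symmetric euclidean relation is transitive (uRv and vRw give vRu by symmetry, then uRw by the euclidean condition, applied at v).
(A) axiom D: valid iff R is serial. Such an R need not be serial — not valid.
(B) the dual of axiom T: valid iff R is reflexive. Such an R need not be reflexive — not valid.
(C) axiom 5: valid iff R is euclidean. Every such R is euclidean — valid.

C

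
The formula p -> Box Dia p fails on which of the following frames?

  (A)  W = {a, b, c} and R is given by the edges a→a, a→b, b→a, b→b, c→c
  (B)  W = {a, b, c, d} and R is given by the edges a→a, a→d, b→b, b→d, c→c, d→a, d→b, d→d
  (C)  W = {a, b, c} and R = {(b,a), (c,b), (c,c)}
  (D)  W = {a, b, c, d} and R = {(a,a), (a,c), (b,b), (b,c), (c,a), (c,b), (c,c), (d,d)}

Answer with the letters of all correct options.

The schema p -> Box Dia p is axiom B; it is valid on a frame iff R is symmetric.
(A) R is symmetric (every R-edge is matched by its reverse), so the schema is valid here.
(B) R is symmetric (every R-edge is matched by its reverse), so the schema is valid here.
(C) R is not symmetric (b R a but not a R b), so the schema fails here.
(D) R is symmetric (every R-edge is matched by its reverse), so the schema is valid here.

C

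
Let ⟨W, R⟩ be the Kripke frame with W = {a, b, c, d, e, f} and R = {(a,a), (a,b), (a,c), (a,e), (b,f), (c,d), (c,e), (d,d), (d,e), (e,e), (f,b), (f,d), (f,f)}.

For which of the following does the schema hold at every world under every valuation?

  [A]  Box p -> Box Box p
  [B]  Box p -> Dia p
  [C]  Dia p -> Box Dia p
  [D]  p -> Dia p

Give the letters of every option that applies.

B

R is not reflexive: not b R b.
R is not transitive: a R b and b R f but not a R f.
R is not euclidean: a R b and a R a but not b R a.
R is serial: every world has an R-successor.
(A) axiom 4: valid iff R is transitive. R is not transitive — not valid.
(B) axiom D: valid iff R is serial. R is serial — valid.
(C) Dia p -> Box Dia p (axiom 5) characterises the euclidean frames. R is not euclidean — not valid.
(D) the dual of axiom T: valid iff R is reflexive. R is not reflexive — not valid.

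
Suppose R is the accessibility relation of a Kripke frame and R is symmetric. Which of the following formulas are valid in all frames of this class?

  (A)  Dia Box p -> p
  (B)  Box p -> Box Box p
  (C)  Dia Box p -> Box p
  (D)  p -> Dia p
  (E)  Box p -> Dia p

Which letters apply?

A

(A) Dia Box p -> p is the dual of axiom B; it is valid on a frame exactly when R is symmetric. Every such R is symmetric, so valid.
(B) Box p -> Box Box p (axiom 4) characterises the transitive frames. Such an R need not be transitive — not valid.
(C) Dia Box p -> Box p is the dual of axiom 5, which corresponds to the euclidean property. Such an R need not be euclidean — not valid.
(D) p -> Dia p (the dual of axiom T) characterises the reflexive frames. Such an R need not be reflexive — not valid.
(E) axiom D: valid iff R is serial. Such an R need not be serial — not valid.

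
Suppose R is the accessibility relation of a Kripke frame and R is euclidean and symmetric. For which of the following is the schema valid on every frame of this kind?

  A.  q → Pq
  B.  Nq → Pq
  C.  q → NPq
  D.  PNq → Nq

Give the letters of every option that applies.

C, D

A symmetric euclidean relation is transitive (uRv and vRw give vRu by symmetry, then uRw by the euclidean condition, applied at v).
(A) q → Pq is the dual of axiom T, which corresponds to reflexivity. Such an R need not be reflexive — not valid.
(B) Nq → Pq is axiom D, which corresponds to seriality. Such an R need not be serial — not valid.
(C) q → NPq is axiom B, which corresponds to symmetry. Every such R is symmetric — valid.
(D) PNq → Nq (the dual of axiom 5) characterises the euclidean frames. Every such R is euclidean — valid.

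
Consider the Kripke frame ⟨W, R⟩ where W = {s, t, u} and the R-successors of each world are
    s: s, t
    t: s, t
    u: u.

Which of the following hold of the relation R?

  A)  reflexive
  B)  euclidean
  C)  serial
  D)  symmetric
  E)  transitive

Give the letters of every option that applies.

A, B, C, D, E

(A) reflexive: each world relates to itself.
(B) euclidean: any two R-successors of the same world are R-related.
(C) serial: every world has an R-successor.
(D) symmetric: every R-edge is matched by its reverse.
(E) transitive: R is closed under composition.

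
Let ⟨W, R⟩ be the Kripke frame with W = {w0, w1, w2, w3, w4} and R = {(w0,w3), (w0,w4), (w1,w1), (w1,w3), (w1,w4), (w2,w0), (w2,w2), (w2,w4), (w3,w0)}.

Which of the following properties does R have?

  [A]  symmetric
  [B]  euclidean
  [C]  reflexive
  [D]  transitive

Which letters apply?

none

(A) not symmetric: w0 R w4 but not w4 R w0.
(B) not euclidean: w0 R w3 and w0 R w4 but not w3 R w4.
(C) not reflexive: not w0 R w0.
(D) not transitive: w0 R w3 and w3 R w0 but not w0 R w0.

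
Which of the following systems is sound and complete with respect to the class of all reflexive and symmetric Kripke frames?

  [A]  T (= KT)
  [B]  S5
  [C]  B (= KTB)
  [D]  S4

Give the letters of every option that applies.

C

(A) T (= KT) is determined by the class of reflexive frames.
(B) S5 is determined by the class of reflexive, symmetric, and transitive frames.
(C) B (= KTB) is determined by exactly this class.
(D) S4 is determined by the class of reflexive and transitive frames.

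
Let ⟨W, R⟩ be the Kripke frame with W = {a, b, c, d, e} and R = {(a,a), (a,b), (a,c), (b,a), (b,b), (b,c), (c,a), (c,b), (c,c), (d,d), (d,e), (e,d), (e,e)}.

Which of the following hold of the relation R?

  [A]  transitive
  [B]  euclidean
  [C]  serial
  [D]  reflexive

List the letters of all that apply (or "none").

(A) transitive: R is closed under composition.
(B) euclidean: any two R-successors of the same world are R-related.
(C) serial: every world has an R-successor.
(D) reflexive: each world relates to itself.

A, B, C, D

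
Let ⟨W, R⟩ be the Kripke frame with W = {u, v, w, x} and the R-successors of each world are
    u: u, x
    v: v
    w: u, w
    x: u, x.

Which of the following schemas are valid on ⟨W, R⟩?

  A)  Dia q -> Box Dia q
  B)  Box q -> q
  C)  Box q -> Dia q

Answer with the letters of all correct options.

B, C

R is reflexive: each world relates to itself.
R is not euclidean: w R u and w R w but not u R w.
R is serial: every world has an R-successor.
(A) axiom 5: valid iff R is euclidean. R is not euclidean — not valid.
(B) Box q -> q is axiom T; it is valid on a frame exactly when R is reflexive. R is reflexive, so valid.
(C) Box q -> Dia q is axiom D, which corresponds to seriality. R is serial — valid.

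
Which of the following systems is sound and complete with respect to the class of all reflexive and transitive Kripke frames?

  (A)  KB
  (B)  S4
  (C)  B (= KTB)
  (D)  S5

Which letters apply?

(A) KB is determined by the class of symmetric frames.
(B) S4 is determined by exactly this class.
(C) B (= KTB) is determined by the class of reflexive and symmetric frames.
(D) S5 is determined by the class of reflexive, symmetric, and transitive frames.

B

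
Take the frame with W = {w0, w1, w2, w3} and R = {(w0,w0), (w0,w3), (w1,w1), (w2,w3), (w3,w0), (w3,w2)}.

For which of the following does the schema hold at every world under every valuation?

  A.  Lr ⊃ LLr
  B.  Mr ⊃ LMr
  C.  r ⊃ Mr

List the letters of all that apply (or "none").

none

R is not reflexive: not w2 R w2.
R is not transitive: w0 R w3 and w3 R w2 but not w0 R w2.
R is not euclidean: w3 R w0 and w3 R w2 but not w0 R w2.
(A) Lr ⊃ LLr is axiom 4, which corresponds to transitivity. R is not transitive — not valid.
(B) Mr ⊃ LMr is axiom 5; it is valid on a frame exactly when R is euclidean. R is not euclidean, so not valid.
(C) the dual of axiom T: valid iff R is reflexive. R is not reflexive — not valid.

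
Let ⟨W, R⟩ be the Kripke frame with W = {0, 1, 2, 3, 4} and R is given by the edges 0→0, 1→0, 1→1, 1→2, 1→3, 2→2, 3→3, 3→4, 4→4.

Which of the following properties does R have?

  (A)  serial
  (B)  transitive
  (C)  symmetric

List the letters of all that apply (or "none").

A

(A) serial: every world has an R-successor.
(B) not transitive: 1 R 3 and 3 R 4 but not 1 R 4.
(C) not symmetric: 1 R 0 but not 0 R 1.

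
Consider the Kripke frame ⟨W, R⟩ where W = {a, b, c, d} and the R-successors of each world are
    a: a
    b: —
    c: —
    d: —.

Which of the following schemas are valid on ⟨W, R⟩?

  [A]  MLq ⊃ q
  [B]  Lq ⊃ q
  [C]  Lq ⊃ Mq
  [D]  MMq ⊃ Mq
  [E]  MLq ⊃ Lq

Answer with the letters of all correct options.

R is not reflexive: not b R b.
R is symmetric: every R-edge is matched by its reverse.
R is transitive: R is closed under composition.
R is euclidean: any two R-successors of the same world are R-related.
R is not serial: b has no R-successor.
(A) MLq ⊃ q is the dual of axiom B, which corresponds to symmetry. R is symmetric — valid.
(B) Lq ⊃ q (axiom T) characterises the reflexive frames. R is not reflexive — not valid.
(C) Lq ⊃ Mq is axiom D; it is valid on a frame exactly when R is serial. R is not serial, so not valid.
(D) MMq ⊃ Mq is the dual of axiom 4, which corresponds to transitivity. R is transitive — valid.
(E) MLq ⊃ Lq (the dual of axiom 5) characterises the euclidean frames. R is euclidean — valid.

A, D, E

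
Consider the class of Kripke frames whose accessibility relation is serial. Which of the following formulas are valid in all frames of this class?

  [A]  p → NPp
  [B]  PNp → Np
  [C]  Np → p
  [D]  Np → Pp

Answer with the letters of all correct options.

D

(A) p → NPp is axiom B; it is valid on a frame exactly when R is symmetric. Such an R need not be symmetric, so not valid.
(B) the dual of axiom 5: valid iff R is euclidean. Such an R need not be euclidean — not valid.
(C) Np → p (axiom T) characterises the reflexive frames. Such an R need not be reflexive — not valid.
(D) Np → Pp is axiom D, which corresponds to seriality. Every such R is serial — valid.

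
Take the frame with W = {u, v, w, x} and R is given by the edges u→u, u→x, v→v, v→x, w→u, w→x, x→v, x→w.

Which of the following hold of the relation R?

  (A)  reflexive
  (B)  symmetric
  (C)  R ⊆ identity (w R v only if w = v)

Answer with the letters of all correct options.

(A) not reflexive: not w R w.
(B) not symmetric: u R x but not x R u.
(C) not ⊆ identity: u R x with u ≠ x.

none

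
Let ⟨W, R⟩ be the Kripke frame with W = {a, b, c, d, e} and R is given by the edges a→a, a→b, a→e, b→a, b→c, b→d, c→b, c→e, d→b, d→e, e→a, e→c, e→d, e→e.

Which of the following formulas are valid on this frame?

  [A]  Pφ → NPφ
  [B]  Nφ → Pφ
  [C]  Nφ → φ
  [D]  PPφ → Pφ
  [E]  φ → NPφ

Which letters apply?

B, E

R is not reflexive: not b R b.
R is symmetric: every R-edge is matched by its reverse.
R is not transitive: a R b and b R c but not a R c.
R is not euclidean: a R b and a R e but not b R e.
R is serial: every world has an R-successor.
(A) axiom 5: valid iff R is euclidean. R is not euclidean — not valid.
(B) Nφ → Pφ (axiom D) characterises the serial frames. R is serial — valid.
(C) Nφ → φ is axiom T; it is valid on a frame exactly when R is reflexive. R is not reflexive, so not valid.
(D) PPφ → Pφ (the dual of axiom 4) characterises the transitive frames. R is not transitive — not valid.
(E) φ → NPφ is axiom B; it is valid on a frame exactly when R is symmetric. R is symmetric, so valid.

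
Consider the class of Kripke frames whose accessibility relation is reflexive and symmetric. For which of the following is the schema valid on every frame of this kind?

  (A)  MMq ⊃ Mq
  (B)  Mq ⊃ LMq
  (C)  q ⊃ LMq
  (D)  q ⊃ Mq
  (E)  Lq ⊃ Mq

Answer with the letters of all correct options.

Reflexive relations are serial.
(A) MMq ⊃ Mq (the dual of axiom 4) characterises the transitive frames. Such an R need not be transitive — not valid.
(B) Mq ⊃ LMq (axiom 5) characterises the euclidean frames. Such an R need not be euclidean — not valid.
(C) axiom B: valid iff R is symmetric. Every such R is symmetric — valid.
(D) q ⊃ Mq is the dual of axiom T; it is valid on a frame exactly when R is reflexive. Every such R is reflexive, so valid.
(E) Lq ⊃ Mq (axiom D) characterises the serial frames. Every such R is serial — valid.

C, D, E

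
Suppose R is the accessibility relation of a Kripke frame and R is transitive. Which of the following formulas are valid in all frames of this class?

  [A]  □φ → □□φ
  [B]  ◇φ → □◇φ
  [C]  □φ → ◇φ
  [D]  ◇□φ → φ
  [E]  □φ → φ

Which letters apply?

A

(A) axiom 4: valid iff R is transitive. Every such R is transitive — valid.
(B) axiom 5: valid iff R is euclidean. Such an R need not be euclidean — not valid.
(C) axiom D: valid iff R is serial. Such an R need not be serial — not valid.
(D) ◇□φ → φ is the dual of axiom B, which corresponds to symmetry. Such an R need not be symmetric — not valid.
(E) axiom T: valid iff R is reflexive. Such an R need not be reflexive — not valid.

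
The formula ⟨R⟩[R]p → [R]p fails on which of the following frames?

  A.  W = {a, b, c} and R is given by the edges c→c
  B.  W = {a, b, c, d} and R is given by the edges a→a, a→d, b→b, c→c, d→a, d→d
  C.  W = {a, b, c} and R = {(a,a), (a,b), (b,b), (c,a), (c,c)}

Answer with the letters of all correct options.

The schema ⟨R⟩[R]p → [R]p is the dual of axiom 5; it is valid on a frame iff R is euclidean.
(A) R is euclidean (any two R-successors of the same world are R-related), so the schema is valid here.
(B) R is euclidean (any two R-successors of the same world are R-related), so the schema is valid here.
(C) R is not euclidean (a R b and a R a but not b R a), so the schema fails here.

C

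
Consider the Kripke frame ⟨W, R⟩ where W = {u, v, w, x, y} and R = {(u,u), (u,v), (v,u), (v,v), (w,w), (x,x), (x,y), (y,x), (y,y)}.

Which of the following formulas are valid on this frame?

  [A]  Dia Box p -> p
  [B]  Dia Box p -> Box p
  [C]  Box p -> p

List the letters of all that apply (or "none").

R is reflexive: each world relates to itself.
R is symmetric: every R-edge is matched by its reverse.
R is euclidean: any two R-successors of the same world are R-related.
(A) the dual of axiom B: valid iff R is symmetric. R is symmetric — valid.
(B) the dual of axiom 5: valid iff R is euclidean. R is euclidean — valid.
(C) Box p -> p is axiom T, which corresponds to reflexivity. R is reflexive — valid.

A, B, C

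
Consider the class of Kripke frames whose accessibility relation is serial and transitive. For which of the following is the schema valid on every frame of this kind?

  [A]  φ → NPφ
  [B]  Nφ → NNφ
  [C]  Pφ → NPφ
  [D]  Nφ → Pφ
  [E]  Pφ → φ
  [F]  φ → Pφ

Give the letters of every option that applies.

B, D

(A) φ → NPφ is axiom B, which corresponds to symmetry. Such an R need not be symmetric — not valid.
(B) axiom 4: valid iff R is transitive. Every such R is transitive — valid.
(C) Pφ → NPφ is axiom 5; it is valid on a frame exactly when R is euclidean. Such an R need not be euclidean, so not valid.
(D) Nφ → Pφ is axiom D, which corresponds to seriality. Every such R is serial — valid.
(E) Pφ → φ is valid only on frames where every R-edge is a self-loop. Such an R need not be a subset of the identity — not valid.
(F) φ → Pφ is the dual of axiom T, which corresponds to reflexivity. Such an R need not be reflexive — not valid.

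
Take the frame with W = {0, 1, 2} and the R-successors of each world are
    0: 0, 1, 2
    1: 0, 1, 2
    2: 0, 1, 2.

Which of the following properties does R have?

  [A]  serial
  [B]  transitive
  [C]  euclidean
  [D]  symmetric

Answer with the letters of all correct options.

A, B, C, D

(A) serial: every world has an R-successor.
(B) transitive: R is closed under composition.
(C) euclidean: any two R-successors of the same world are R-related.
(D) symmetric: every R-edge is matched by its reverse.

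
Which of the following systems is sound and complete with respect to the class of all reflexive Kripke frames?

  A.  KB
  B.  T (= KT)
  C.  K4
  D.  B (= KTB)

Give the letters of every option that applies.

(A) KB is determined by the class of symmetric frames.
(B) T (= KT) is determined by exactly this class.
(C) K4 is determined by the class of transitive frames.
(D) B (= KTB) is determined by the class of reflexive and symmetric frames.

B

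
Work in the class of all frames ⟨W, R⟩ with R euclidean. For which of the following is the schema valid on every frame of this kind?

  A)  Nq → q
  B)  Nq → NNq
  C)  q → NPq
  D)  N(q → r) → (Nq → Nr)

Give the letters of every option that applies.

D

(A) Nq → q is axiom T, which corresponds to reflexivity. Such an R need not be reflexive — not valid.
(B) Nq → NNq is axiom 4; it is valid on a frame exactly when R is transitive. Such an R need not be transitive, so not valid.
(C) q → NPq (axiom B) characterises the symmetric frames. Such an R need not be symmetric — not valid.
(D) N(q → r) → (Nq → Nr) is the K axiom; it holds on all frames — valid.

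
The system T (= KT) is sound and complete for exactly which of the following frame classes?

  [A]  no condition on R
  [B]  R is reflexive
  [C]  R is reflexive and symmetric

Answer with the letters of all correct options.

B

(A) this class determines K, not T (= KT).
(B) T (= KT) is sound and complete for exactly this class.
(C) this class determines B (= KTB), not T (= KT).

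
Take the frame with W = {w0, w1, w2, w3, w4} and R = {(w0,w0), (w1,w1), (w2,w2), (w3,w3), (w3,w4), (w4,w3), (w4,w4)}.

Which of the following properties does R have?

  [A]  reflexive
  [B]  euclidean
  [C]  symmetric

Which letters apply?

A, B, C

(A) reflexive: each world relates to itself.
(B) euclidean: any two R-successors of the same world are R-related.
(C) symmetric: every R-edge is matched by its reverse.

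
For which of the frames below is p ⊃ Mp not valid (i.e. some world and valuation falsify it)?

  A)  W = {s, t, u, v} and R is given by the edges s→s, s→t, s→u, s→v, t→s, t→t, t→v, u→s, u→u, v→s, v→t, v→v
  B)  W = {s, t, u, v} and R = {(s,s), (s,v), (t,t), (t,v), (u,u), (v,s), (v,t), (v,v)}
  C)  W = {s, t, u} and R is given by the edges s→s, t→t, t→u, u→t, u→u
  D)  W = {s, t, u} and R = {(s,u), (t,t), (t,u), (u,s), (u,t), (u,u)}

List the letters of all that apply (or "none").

The schema p ⊃ Mp is the dual of axiom T; it is valid on a frame iff R is reflexive.
(A) R is reflexive (each world relates to itself), so the schema is valid here.
(B) R is reflexive (each world relates to itself), so the schema is valid here.
(C) R is reflexive (each world relates to itself), so the schema is valid here.
(D) R is not reflexive (not s R s), so the schema fails here.

D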